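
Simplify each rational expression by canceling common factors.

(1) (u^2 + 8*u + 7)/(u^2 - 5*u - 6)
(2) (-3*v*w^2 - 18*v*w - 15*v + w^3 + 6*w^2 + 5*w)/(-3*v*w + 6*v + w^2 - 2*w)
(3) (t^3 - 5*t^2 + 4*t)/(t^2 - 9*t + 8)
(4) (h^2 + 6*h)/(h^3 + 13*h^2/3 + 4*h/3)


(1) = (u + 7)/(u - 6)
(2) = (w^2 + 6*w + 5)/(w - 2)
(3) = (t^2 - 4*t)/(t - 8)
(4) = (3*h + 18)/(3*h^2 + 13*h + 4)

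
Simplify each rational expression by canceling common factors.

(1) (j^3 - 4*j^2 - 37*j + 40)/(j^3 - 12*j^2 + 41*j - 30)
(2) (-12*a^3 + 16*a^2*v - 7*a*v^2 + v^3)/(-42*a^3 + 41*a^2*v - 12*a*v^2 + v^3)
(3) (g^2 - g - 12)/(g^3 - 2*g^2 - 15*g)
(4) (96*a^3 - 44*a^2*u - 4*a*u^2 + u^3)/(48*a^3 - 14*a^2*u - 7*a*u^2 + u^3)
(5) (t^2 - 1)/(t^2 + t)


(1) = (j^2 - 3*j - 40)/(j^2 - 11*j + 30)
(2) = (-2*a + v)/(-7*a + v)
(3) = (g - 4)/(g^2 - 5*g)
(4) = (6*a + u)/(3*a + u)
(5) = (t - 1)/t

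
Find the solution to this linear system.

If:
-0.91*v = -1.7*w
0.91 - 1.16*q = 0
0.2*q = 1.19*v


Then:
q = 0.78
v = 0.13
w = 0.07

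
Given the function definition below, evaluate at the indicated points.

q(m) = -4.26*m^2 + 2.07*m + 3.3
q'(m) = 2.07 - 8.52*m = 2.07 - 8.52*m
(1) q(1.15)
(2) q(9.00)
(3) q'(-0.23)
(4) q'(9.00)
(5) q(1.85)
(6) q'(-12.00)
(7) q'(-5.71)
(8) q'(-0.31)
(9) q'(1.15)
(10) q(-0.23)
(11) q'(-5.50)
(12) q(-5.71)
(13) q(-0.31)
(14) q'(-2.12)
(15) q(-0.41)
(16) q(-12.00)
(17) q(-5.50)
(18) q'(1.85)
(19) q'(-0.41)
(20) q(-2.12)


(1) = 0.05
(2) = -323.13
(3) = 4.03
(4) = -74.61
(5) = -7.45
(6) = 104.31
(7) = 50.72
(8) = 4.71
(9) = -7.73
(10) = 2.60
(11) = 48.93
(12) = -147.41
(13) = 2.25
(14) = 20.13
(15) = 1.74
(16) = -634.98
(17) = -136.95
(18) = -13.69
(19) = 5.56
(20) = -20.23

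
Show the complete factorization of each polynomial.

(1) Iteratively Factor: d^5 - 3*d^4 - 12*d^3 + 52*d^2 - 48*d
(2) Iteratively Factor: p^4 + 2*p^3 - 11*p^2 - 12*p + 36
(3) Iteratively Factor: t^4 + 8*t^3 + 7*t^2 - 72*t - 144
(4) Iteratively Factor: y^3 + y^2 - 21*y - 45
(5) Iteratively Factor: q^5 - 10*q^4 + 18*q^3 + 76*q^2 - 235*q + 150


(1) = (d - 2)*(d^4 - d^3 - 14*d^2 + 24*d) = (d - 3)*(d - 2)*(d^3 + 2*d^2 - 8*d) = (d - 3)*(d - 2)*(d + 4)*(d^2 - 2*d) = (d - 3)*(d - 2)^2*(d + 4)*(d)
(2) = (p + 3)*(p^3 - p^2 - 8*p + 12) = (p + 3)^2*(p^2 - 4*p + 4) = (p - 2)*(p + 3)^2*(p - 2)
(3) = (t + 4)*(t^3 + 4*t^2 - 9*t - 36) = (t + 3)*(t + 4)*(t^2 + t - 12) = (t - 3)*(t + 3)*(t + 4)*(t + 4)
(4) = (y - 5)*(y^2 + 6*y + 9) = (y - 5)*(y + 3)*(y + 3)
(5) = (q - 1)*(q^4 - 9*q^3 + 9*q^2 + 85*q - 150) = (q - 1)*(q + 3)*(q^3 - 12*q^2 + 45*q - 50) = (q - 5)*(q - 1)*(q + 3)*(q^2 - 7*q + 10) = (q - 5)^2*(q - 1)*(q + 3)*(q - 2)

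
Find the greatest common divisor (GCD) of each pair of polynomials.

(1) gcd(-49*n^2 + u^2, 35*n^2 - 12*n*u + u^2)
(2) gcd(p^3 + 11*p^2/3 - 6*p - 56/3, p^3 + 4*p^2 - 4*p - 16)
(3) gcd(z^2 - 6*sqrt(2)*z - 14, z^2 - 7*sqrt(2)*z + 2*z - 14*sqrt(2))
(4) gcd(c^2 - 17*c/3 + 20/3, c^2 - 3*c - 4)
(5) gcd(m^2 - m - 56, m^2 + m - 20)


(1) = gcd((-7*n + u)*(7*n + u), (-7*n + u)*(-5*n + u)) = -7*n + u
(2) = gcd((p - 7/3)*(p + 2)*(p + 4), (p - 2)*(p + 2)*(p + 4)) = p^2 + 6*p + 8
(3) = gcd((z - 7*sqrt(2))*(z + sqrt(2)), (z + 2)*(z - 7*sqrt(2))) = z - 7*sqrt(2)
(4) = c - 4
(5) = gcd((m - 8)*(m + 7), (m - 4)*(m + 5)) = 1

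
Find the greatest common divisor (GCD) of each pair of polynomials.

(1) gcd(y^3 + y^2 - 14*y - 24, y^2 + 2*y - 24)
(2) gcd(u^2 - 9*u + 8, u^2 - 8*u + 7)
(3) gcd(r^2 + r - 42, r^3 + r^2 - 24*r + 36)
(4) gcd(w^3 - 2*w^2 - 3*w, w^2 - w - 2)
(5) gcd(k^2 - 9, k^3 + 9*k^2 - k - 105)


(1) = gcd((y - 4)*(y + 2)*(y + 3), (y - 4)*(y + 6)) = y - 4
(2) = gcd((u - 8)*(u - 1), (u - 7)*(u - 1)) = u - 1
(3) = gcd((r - 6)*(r + 7), (r - 3)*(r - 2)*(r + 6)) = 1
(4) = gcd(w*(w - 3)*(w + 1), (w - 2)*(w + 1)) = w + 1
(5) = k - 3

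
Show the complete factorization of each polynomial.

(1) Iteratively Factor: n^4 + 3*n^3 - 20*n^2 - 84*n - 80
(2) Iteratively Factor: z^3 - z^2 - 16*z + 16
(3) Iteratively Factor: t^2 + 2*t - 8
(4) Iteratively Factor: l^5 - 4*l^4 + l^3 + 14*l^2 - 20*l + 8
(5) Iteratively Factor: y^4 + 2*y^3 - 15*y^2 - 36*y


(1) = (n + 2)*(n^3 + n^2 - 22*n - 40) = (n - 5)*(n + 2)*(n^2 + 6*n + 8) = (n - 5)*(n + 2)*(n + 4)*(n + 2)
(2) = (z - 4)*(z^2 + 3*z - 4) = (z - 4)*(z + 4)*(z - 1)
(3) = (t - 2)*(t + 4)
(4) = (l - 1)*(l^4 - 3*l^3 - 2*l^2 + 12*l - 8) = (l - 1)*(l + 2)*(l^3 - 5*l^2 + 8*l - 4) = (l - 1)^2*(l + 2)*(l^2 - 4*l + 4) = (l - 2)*(l - 1)^2*(l + 2)*(l - 2)
(5) = (y - 4)*(y^3 + 6*y^2 + 9*y) = (y - 4)*(y + 3)*(y^2 + 3*y) = y*(y - 4)*(y + 3)*(y + 3)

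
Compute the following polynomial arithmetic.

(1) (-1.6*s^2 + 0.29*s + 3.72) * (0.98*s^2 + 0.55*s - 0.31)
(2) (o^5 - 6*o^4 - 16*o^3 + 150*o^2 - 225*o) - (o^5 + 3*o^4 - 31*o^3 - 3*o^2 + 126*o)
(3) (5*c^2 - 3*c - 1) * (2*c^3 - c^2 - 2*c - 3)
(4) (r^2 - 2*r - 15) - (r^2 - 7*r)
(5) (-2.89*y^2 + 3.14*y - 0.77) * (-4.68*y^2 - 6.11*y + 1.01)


(1) = -1.568*s^4 - 0.5958*s^3 + 4.3011*s^2 + 1.9561*s - 1.1532
(2) = -9*o^4 + 15*o^3 + 153*o^2 - 351*o
(3) = 10*c^5 - 11*c^4 - 9*c^3 - 8*c^2 + 11*c + 3
(4) = 5*r - 15
(5) = 13.5252*y^4 + 2.9627*y^3 - 18.5007*y^2 + 7.8761*y - 0.7777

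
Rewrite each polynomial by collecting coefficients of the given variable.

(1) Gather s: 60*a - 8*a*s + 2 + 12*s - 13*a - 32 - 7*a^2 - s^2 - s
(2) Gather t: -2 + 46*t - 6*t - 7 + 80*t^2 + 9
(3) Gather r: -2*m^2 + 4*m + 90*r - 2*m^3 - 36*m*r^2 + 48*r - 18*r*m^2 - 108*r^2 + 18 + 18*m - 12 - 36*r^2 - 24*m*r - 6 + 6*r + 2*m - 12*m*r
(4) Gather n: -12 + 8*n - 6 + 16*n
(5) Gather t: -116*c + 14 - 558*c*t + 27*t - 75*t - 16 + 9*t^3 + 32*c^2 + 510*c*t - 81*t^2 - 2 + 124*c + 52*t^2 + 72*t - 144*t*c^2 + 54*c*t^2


(1) = -7*a^2 + 47*a - s^2 + s*(11 - 8*a) - 30
(2) = 80*t^2 + 40*t
(3) = -2*m^3 - 2*m^2 + 24*m + r^2*(-36*m - 144) + r*(-18*m^2 - 36*m + 144)
(4) = 24*n - 18
(5) = 32*c^2 + 8*c + 9*t^3 + t^2*(54*c - 29) + t*(-144*c^2 - 48*c + 24) - 4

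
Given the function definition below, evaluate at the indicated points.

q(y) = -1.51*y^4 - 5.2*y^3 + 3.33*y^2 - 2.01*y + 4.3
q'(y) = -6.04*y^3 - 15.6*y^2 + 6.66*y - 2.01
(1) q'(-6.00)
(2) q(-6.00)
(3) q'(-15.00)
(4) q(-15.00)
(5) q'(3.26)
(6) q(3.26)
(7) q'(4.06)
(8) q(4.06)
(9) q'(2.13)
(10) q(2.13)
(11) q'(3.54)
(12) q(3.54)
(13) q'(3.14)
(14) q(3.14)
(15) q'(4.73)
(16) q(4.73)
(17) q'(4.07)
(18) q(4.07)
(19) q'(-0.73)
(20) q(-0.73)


(1) = 701.07
(2) = -697.52
(3) = 16773.09
(4) = -58110.05
(5) = -355.35
(6) = -317.57
(7) = -636.33
(8) = -707.25
(9) = -116.97
(10) = -66.21
(11) = -441.87
(12) = -428.90
(13) = -321.90
(14) = -276.96
(15) = -958.70
(16) = -1236.81
(17) = -640.53
(18) = -713.64
(19) = -12.84
(20) = 9.14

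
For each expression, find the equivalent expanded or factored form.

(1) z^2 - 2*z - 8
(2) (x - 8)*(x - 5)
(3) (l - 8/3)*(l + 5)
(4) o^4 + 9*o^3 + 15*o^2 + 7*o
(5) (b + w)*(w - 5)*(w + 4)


(1) = (z - 4)*(z + 2)
(2) = x^2 - 13*x + 40
(3) = l^2 + 7*l/3 - 40/3
(4) = o*(o + 1)^2*(o + 7)
(5) = b*w^2 - b*w - 20*b + w^3 - w^2 - 20*w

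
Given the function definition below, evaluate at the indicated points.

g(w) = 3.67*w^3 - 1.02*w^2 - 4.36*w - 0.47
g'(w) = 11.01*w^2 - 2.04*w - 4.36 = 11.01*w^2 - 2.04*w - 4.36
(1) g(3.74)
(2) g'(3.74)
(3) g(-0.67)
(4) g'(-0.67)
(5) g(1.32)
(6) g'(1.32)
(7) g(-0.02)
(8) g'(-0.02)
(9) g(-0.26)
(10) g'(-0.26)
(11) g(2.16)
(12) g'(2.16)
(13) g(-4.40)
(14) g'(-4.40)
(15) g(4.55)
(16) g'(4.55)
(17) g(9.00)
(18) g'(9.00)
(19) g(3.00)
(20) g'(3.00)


(1) = 160.95
(2) = 142.01
(3) = 0.89
(4) = 1.95
(5) = 0.44
(6) = 12.13
(7) = -0.38
(8) = -4.31
(9) = 0.53
(10) = -3.09
(11) = 22.34
(12) = 42.60
(13) = -313.66
(14) = 217.77
(15) = 304.28
(16) = 214.29
(17) = 2553.10
(18) = 869.09
(19) = 76.36
(20) = 88.61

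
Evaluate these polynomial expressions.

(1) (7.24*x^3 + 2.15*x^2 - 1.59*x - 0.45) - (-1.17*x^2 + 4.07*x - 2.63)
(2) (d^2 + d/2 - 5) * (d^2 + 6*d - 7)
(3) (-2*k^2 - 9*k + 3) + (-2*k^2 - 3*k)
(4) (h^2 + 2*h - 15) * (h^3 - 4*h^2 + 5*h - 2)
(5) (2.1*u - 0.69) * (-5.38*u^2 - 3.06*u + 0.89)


(1) = 7.24*x^3 + 3.32*x^2 - 5.66*x + 2.18
(2) = d^4 + 13*d^3/2 - 9*d^2 - 67*d/2 + 35
(3) = -4*k^2 - 12*k + 3
(4) = h^5 - 2*h^4 - 18*h^3 + 68*h^2 - 79*h + 30
(5) = -11.298*u^3 - 2.7138*u^2 + 3.9804*u - 0.6141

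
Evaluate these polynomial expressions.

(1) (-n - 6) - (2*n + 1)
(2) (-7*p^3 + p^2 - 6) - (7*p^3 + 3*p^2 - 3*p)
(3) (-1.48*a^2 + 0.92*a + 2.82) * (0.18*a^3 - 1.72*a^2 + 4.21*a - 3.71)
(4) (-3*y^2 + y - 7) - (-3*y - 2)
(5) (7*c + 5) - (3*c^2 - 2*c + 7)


(1) = -3*n - 7
(2) = -14*p^3 - 2*p^2 + 3*p - 6
(3) = -0.2664*a^5 + 2.7112*a^4 - 7.3056*a^3 + 4.5136*a^2 + 8.459*a - 10.4622
(4) = -3*y^2 + 4*y - 5
(5) = -3*c^2 + 9*c - 2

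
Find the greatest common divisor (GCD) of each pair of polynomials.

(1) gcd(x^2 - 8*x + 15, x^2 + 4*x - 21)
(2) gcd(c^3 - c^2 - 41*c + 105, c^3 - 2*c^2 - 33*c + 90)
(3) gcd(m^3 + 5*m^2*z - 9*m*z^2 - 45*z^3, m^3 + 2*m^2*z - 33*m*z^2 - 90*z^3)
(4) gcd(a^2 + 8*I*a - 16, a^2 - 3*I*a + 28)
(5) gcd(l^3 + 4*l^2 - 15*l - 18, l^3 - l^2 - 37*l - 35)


(1) = x - 3
(2) = c^2 - 8*c + 15
(3) = m^2 + 8*m*z + 15*z^2
(4) = gcd((a + 4*I)^2, (a - 7*I)*(a + 4*I)) = a + 4*I
(5) = gcd((l - 3)*(l + 1)*(l + 6), (l - 7)*(l + 1)*(l + 5)) = l + 1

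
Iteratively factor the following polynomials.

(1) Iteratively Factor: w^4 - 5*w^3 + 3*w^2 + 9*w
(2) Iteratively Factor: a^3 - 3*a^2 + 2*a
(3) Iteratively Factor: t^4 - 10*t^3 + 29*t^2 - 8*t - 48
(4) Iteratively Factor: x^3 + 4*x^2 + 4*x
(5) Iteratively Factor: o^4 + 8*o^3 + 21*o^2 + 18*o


(1) = (w - 3)*(w^3 - 2*w^2 - 3*w) = (w - 3)*(w + 1)*(w^2 - 3*w) = w*(w - 3)*(w + 1)*(w - 3)
(2) = (a - 2)*(a^2 - a) = a*(a - 2)*(a - 1)
(3) = (t - 3)*(t^3 - 7*t^2 + 8*t + 16) = (t - 3)*(t + 1)*(t^2 - 8*t + 16) = (t - 4)*(t - 3)*(t + 1)*(t - 4)
(4) = (x + 2)*(x^2 + 2*x) = (x + 2)^2*(x)
(5) = (o + 3)*(o^3 + 5*o^2 + 6*o) = (o + 3)^2*(o^2 + 2*o) = (o + 2)*(o + 3)^2*(o)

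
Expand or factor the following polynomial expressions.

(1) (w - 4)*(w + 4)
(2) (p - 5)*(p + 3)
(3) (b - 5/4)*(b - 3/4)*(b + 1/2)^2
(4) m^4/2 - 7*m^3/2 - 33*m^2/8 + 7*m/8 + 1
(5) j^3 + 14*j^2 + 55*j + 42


(1) = w^2 - 16
(2) = p^2 - 2*p - 15
(3) = b^4 - b^3 - 13*b^2/16 + 7*b/16 + 15/64
(4) = (m/2 + 1/2)*(m - 8)*(m - 1/2)*(m + 1/2)
(5) = (j + 1)*(j + 6)*(j + 7)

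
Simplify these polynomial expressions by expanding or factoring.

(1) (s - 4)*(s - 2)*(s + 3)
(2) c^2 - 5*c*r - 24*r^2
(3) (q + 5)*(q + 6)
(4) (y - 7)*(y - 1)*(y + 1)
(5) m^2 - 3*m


(1) = s^3 - 3*s^2 - 10*s + 24
(2) = (c - 8*r)*(c + 3*r)
(3) = q^2 + 11*q + 30
(4) = y^3 - 7*y^2 - y + 7
(5) = m*(m - 3)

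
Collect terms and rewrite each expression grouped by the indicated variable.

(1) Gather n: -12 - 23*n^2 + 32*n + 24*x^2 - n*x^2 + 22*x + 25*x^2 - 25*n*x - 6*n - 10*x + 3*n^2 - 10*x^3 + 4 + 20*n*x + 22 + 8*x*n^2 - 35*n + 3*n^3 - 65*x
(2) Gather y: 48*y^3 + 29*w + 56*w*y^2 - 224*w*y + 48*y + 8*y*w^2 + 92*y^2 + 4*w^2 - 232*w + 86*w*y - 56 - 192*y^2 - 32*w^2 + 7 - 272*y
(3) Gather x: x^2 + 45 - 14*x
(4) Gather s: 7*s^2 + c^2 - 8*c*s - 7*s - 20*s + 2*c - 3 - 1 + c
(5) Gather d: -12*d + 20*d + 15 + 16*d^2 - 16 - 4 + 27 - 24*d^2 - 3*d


(1) = 3*n^3 + n^2*(8*x - 20) + n*(-x^2 - 5*x - 9) - 10*x^3 + 49*x^2 - 53*x + 14
(2) = -28*w^2 - 203*w + 48*y^3 + y^2*(56*w - 100) + y*(8*w^2 - 138*w - 224) - 49
(3) = x^2 - 14*x + 45
(4) = c^2 + 3*c + 7*s^2 + s*(-8*c - 27) - 4
(5) = -8*d^2 + 5*d + 22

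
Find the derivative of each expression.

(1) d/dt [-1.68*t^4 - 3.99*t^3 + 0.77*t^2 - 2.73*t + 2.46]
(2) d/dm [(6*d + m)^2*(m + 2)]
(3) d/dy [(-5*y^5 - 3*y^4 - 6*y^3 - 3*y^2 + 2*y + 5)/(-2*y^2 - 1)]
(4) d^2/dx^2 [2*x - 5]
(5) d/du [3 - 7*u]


(1) = -6.72*t^3 - 11.97*t^2 + 1.54*t - 2.73
(2) = (6*d + m)*(6*d + 3*m + 4)
(3) = (30*y^6 + 12*y^5 + 37*y^4 + 12*y^3 + 22*y^2 + 26*y - 2)/(4*y^4 + 4*y^2 + 1)
(4) = 0
(5) = -7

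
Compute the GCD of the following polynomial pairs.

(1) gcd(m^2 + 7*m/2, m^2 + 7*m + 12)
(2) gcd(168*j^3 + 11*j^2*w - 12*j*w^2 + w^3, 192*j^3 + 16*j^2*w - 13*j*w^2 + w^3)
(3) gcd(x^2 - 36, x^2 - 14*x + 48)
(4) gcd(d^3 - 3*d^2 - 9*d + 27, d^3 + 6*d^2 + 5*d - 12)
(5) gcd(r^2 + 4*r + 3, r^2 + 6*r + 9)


(1) = 1
(2) = -24*j^2 - 5*j*w + w^2
(3) = gcd((x - 6)*(x + 6), (x - 8)*(x - 6)) = x - 6
(4) = gcd((d - 3)^2*(d + 3), (d - 1)*(d + 3)*(d + 4)) = d + 3
(5) = gcd((r + 1)*(r + 3), (r + 3)^2) = r + 3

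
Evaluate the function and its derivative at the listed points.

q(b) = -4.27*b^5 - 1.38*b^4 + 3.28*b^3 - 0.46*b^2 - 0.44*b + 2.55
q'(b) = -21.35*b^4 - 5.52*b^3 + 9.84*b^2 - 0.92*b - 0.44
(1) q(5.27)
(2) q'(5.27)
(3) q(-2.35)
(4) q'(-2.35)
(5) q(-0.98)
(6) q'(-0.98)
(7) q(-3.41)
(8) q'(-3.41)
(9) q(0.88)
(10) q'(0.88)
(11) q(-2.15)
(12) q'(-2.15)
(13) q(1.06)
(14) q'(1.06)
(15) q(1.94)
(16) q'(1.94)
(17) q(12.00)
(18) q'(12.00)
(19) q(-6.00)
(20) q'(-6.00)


(1) = -17954.17
(2) = -17007.91
(3) = 222.42
(4) = -523.43
(5) = 2.04
(6) = -4.59
(7) = 1650.84
(8) = -2550.80
(9) = 0.96
(10) = -10.19
(11) = 135.45
(12) = -354.31
(13) = -1.98
(14) = -23.89
(15) = -112.97
(16) = -307.91
(17) = -1085529.45
(18) = -450846.68
(19) = 30695.19
(20) = -26117.96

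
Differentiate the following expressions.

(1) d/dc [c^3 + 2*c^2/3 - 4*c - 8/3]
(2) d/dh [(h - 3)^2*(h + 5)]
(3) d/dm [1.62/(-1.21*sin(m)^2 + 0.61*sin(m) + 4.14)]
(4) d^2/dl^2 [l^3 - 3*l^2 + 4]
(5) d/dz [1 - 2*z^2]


(1) = 3*c^2 + 4*c/3 - 4
(2) = (h - 3)*(3*h + 7)
(3) = (3.9204*sin(m) - 0.9882)*cos(m)/(-1.21*sin(m)^2 + 0.61*sin(m) + 4.14)^2
(4) = 6*l - 6
(5) = -4*z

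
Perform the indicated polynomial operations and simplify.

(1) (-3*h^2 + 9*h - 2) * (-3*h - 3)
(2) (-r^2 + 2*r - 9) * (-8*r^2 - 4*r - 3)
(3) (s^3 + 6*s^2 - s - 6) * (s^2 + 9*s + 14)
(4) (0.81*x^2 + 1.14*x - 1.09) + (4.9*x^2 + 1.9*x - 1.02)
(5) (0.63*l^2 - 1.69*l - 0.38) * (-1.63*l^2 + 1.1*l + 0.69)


(1) = 9*h^3 - 18*h^2 - 21*h + 6
(2) = 8*r^4 - 12*r^3 + 67*r^2 + 30*r + 27
(3) = s^5 + 15*s^4 + 67*s^3 + 69*s^2 - 68*s - 84
(4) = 5.71*x^2 + 3.04*x - 2.11
(5) = -1.0269*l^4 + 3.4477*l^3 - 0.8049*l^2 - 1.5841*l - 0.2622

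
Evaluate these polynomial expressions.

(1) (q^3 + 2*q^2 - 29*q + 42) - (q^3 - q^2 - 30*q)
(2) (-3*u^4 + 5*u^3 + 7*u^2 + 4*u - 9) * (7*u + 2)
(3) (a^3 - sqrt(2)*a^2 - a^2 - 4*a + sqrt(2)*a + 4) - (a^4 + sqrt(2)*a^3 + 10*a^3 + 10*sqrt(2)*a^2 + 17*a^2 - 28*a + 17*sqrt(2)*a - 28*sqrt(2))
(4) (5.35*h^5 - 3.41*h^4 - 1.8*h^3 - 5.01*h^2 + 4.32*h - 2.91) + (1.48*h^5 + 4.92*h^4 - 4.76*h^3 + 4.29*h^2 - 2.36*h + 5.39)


(1) = 3*q^2 + q + 42
(2) = -21*u^5 + 29*u^4 + 59*u^3 + 42*u^2 - 55*u - 18
(3) = -a^4 - 9*a^3 - sqrt(2)*a^3 - 18*a^2 - 11*sqrt(2)*a^2 - 16*sqrt(2)*a + 24*a + 4 + 28*sqrt(2)
(4) = 6.83*h^5 + 1.51*h^4 - 6.56*h^3 - 0.72*h^2 + 1.96*h + 2.48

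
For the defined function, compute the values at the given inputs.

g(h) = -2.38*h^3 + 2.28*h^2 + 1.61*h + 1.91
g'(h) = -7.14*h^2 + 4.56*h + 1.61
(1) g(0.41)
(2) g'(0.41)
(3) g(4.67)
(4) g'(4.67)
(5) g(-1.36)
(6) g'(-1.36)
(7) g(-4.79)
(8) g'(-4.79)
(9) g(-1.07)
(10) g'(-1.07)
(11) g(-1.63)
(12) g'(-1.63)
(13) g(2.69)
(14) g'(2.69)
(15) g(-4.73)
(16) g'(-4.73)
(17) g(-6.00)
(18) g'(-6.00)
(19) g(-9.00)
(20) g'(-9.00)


(1) = 2.79
(2) = 2.28
(3) = -183.24
(4) = -132.81
(5) = 9.92
(6) = -17.80
(7) = 308.08
(8) = -184.05
(9) = 5.71
(10) = -11.44
(11) = 15.65
(12) = -24.79
(13) = -23.59
(14) = -37.79
(15) = 297.17
(16) = -179.70
(17) = 588.41
(18) = -282.79
(19) = 1907.12
(20) = -617.77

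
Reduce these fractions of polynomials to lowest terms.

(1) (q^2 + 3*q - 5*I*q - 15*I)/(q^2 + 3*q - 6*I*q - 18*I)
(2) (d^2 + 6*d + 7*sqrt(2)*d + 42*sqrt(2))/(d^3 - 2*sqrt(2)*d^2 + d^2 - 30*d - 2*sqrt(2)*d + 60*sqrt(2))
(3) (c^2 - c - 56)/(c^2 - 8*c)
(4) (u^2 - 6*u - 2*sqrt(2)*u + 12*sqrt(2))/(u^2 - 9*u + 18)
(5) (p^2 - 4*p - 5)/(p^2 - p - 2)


(1) = (q - 5*I)/(q - 6*I)
(2) = (d + 7*sqrt(2))/(d^2 + d*(-5 - 2*sqrt(2)) + 10*sqrt(2))
(3) = (c + 7)/c
(4) = (u - 2*sqrt(2))/(u - 3)
(5) = (p - 5)/(p - 2)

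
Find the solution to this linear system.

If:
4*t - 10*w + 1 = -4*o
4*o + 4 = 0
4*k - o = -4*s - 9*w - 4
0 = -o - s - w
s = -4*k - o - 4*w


Then:
k = 27/8
o = -1
s = 11/2
t = -21/2
w = -9/2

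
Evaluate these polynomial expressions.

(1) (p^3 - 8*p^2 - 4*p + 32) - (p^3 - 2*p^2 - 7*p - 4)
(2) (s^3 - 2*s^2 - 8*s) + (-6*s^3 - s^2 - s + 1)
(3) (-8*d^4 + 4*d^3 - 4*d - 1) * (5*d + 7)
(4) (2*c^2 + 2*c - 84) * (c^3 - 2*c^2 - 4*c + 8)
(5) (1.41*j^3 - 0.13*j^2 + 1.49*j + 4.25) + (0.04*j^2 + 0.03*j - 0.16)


(1) = -6*p^2 + 3*p + 36
(2) = -5*s^3 - 3*s^2 - 9*s + 1
(3) = -40*d^5 - 36*d^4 + 28*d^3 - 20*d^2 - 33*d - 7
(4) = 2*c^5 - 2*c^4 - 96*c^3 + 176*c^2 + 352*c - 672
(5) = 1.41*j^3 - 0.09*j^2 + 1.52*j + 4.09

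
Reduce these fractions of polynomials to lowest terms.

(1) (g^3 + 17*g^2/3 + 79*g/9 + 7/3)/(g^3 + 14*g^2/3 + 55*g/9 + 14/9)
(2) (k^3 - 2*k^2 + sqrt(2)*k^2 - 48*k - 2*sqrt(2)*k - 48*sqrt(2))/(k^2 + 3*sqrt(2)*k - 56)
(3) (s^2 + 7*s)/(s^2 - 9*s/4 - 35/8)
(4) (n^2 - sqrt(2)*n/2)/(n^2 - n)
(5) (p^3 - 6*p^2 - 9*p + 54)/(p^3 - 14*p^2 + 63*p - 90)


(1) = (g + 3)/(g + 2)
(2) = (k^3 + k^2*(-2 + sqrt(2)) + k*(-48 - 2*sqrt(2)) - 48*sqrt(2))/(k^2 + 3*sqrt(2)*k - 56)
(3) = (8*s^2 + 56*s)/(8*s^2 - 18*s - 35)
(4) = (2*n - sqrt(2))/(2*n - 2)
(5) = (p + 3)/(p - 5)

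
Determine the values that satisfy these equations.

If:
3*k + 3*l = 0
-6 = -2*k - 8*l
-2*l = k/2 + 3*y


Then:
k = -1
l = 1
y = -1/2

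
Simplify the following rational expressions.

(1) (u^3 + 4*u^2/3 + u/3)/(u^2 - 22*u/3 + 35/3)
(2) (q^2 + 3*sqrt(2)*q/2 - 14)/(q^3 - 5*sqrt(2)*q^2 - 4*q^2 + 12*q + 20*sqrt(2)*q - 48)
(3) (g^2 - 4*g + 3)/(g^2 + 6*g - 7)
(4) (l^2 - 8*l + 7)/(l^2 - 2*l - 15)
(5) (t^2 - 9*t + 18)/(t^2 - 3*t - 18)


(1) = (3*u^3 + 4*u^2 + u)/(3*u^2 - 22*u + 35)
(2) = (2*q + 7*sqrt(2))/(2*q^2 + q*(-6*sqrt(2) - 8) + 24*sqrt(2))
(3) = (g - 3)/(g + 7)
(4) = (l^2 - 8*l + 7)/(l^2 - 2*l - 15)
(5) = (t - 3)/(t + 3)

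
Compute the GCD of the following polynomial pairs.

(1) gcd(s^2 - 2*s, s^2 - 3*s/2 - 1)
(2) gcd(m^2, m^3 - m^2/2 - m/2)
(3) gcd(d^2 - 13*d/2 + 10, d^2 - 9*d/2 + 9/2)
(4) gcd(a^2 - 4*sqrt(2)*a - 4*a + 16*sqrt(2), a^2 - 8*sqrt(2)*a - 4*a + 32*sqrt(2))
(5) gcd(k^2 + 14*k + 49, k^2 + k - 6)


(1) = s - 2
(2) = gcd(m^2, m*(m - 1)*(m + 1/2)) = m
(3) = 1
(4) = a - 4
(5) = 1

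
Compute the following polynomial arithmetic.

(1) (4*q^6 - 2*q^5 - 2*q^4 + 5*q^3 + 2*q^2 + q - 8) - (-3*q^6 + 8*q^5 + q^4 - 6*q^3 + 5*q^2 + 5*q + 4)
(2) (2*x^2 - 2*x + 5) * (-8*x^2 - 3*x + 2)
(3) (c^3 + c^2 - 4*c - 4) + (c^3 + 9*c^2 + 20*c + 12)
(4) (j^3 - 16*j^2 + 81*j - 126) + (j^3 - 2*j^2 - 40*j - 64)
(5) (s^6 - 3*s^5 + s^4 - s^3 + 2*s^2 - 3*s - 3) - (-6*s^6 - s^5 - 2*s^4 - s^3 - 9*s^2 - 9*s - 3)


(1) = 7*q^6 - 10*q^5 - 3*q^4 + 11*q^3 - 3*q^2 - 4*q - 12
(2) = -16*x^4 + 10*x^3 - 30*x^2 - 19*x + 10
(3) = 2*c^3 + 10*c^2 + 16*c + 8
(4) = 2*j^3 - 18*j^2 + 41*j - 190
(5) = 7*s^6 - 2*s^5 + 3*s^4 + 11*s^2 + 6*s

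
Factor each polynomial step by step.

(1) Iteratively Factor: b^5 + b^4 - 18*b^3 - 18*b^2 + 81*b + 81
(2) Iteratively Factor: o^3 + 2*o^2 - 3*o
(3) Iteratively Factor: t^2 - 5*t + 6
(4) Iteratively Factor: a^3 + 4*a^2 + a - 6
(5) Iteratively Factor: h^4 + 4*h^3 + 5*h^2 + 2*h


(1) = (b + 1)*(b^4 - 18*b^2 + 81) = (b - 3)*(b + 1)*(b^3 + 3*b^2 - 9*b - 27) = (b - 3)*(b + 1)*(b + 3)*(b^2 - 9) = (b - 3)^2*(b + 1)*(b + 3)*(b + 3)
(2) = (o + 3)*(o^2 - o) = o*(o + 3)*(o - 1)
(3) = (t - 2)*(t - 3)
(4) = (a - 1)*(a^2 + 5*a + 6) = (a - 1)*(a + 2)*(a + 3)
(5) = (h + 1)*(h^3 + 3*h^2 + 2*h) = (h + 1)^2*(h^2 + 2*h) = (h + 1)^2*(h + 2)*(h)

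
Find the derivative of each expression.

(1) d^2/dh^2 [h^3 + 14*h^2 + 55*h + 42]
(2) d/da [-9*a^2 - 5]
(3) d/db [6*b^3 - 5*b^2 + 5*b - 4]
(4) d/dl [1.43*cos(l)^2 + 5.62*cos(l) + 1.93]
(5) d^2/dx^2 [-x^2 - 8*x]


(1) = 6*h + 28
(2) = -18*a
(3) = 18*b^2 - 10*b + 5
(4) = -(2.86*cos(l) + 5.62)*sin(l)
(5) = -2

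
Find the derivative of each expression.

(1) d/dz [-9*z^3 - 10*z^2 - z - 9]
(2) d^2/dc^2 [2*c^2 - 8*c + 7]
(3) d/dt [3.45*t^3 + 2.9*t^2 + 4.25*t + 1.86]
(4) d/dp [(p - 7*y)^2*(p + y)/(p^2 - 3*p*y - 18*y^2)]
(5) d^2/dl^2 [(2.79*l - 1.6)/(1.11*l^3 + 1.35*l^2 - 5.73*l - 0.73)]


(1) = -27*z^2 - 20*z - 1
(2) = 4
(3) = 10.35*t^2 + 5.8*t + 4.25
(4) = (p - 7*y)*((-3*p + 5*y)*(-p^2 + 3*p*y + 18*y^2) - (p - 7*y)*(p + y)*(2*p - 3*y))/(-p^2 + 3*p*y + 18*y^2)^2
(5) = (20.625354*l^5 + 1.42857*l^4 + 7.298424*l^3 + 70.691724*l^2 + 82.97919*l - 131.559462)/(1.367631*l^9 + 4.990005*l^8 - 15.110874*l^7 - 51.756354*l^6 + 71.441352*l^5 + 156.840084*l^4 - 152.47647*l^3 - 69.745806*l^2 - 9.160551*l - 0.389017)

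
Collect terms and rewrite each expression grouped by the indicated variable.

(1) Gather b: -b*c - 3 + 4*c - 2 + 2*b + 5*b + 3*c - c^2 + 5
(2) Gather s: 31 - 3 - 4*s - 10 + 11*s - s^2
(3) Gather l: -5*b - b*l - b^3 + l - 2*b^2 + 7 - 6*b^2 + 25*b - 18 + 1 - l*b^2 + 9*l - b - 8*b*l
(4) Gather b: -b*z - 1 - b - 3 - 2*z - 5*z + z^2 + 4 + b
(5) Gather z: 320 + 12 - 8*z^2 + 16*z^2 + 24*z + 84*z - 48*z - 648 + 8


(1) = b*(7 - c) - c^2 + 7*c
(2) = -s^2 + 7*s + 18
(3) = -b^3 - 8*b^2 + 19*b + l*(-b^2 - 9*b + 10) - 10
(4) = -b*z + z^2 - 7*z
(5) = 8*z^2 + 60*z - 308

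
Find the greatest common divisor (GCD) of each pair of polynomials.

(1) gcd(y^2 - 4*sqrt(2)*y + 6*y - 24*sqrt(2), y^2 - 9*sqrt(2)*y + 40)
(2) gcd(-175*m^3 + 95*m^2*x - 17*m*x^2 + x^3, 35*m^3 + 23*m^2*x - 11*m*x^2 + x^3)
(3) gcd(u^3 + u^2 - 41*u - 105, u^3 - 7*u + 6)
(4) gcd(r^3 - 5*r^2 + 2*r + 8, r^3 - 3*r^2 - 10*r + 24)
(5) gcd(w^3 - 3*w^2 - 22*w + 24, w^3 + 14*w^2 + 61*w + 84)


(1) = gcd((y + 6)*(y - 4*sqrt(2)), (y - 5*sqrt(2))*(y - 4*sqrt(2))) = y - 4*sqrt(2)
(2) = 35*m^2 - 12*m*x + x^2
(3) = gcd((u - 7)*(u + 3)*(u + 5), (u - 2)*(u - 1)*(u + 3)) = u + 3
(4) = r^2 - 6*r + 8
(5) = w + 4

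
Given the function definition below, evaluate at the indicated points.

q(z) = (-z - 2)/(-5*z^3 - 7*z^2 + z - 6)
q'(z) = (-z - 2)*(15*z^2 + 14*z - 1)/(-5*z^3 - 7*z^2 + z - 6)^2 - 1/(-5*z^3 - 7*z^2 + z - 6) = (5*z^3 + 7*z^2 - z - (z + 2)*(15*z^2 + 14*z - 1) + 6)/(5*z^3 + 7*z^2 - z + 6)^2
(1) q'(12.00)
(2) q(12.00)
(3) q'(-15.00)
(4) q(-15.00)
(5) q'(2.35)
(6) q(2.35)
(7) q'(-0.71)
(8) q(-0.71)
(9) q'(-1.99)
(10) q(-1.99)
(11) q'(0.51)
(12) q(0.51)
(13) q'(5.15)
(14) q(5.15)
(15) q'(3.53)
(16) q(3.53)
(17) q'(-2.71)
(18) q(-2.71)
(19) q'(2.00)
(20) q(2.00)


(1) = -0.00
(2) = 0.00
(3) = 0.00
(4) = 0.00
(5) = -0.03
(6) = 0.04
(7) = 0.18
(8) = 0.15
(9) = -0.29
(10) = -0.00
(11) = -0.27
(12) = 0.31
(13) = -0.00
(14) = 0.01
(15) = -0.01
(16) = 0.02
(17) = 0.01
(18) = 0.02
(19) = -0.05
(20) = 0.06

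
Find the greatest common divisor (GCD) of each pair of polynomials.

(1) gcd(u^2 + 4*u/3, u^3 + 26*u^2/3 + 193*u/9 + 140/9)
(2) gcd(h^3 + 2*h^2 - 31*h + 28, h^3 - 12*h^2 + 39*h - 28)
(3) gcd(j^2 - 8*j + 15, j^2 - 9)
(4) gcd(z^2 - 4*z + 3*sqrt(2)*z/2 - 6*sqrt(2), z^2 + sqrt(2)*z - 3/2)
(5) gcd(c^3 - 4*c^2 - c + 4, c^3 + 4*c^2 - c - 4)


(1) = gcd(u*(u + 4/3), (u + 4/3)*(u + 7/3)*(u + 5)) = u + 4/3
(2) = gcd((h - 4)*(h - 1)*(h + 7), (h - 7)*(h - 4)*(h - 1)) = h^2 - 5*h + 4
(3) = gcd((j - 5)*(j - 3), (j - 3)*(j + 3)) = j - 3
(4) = gcd((z - 4)*(z + 3*sqrt(2)/2), (z - sqrt(2)/2)*(z + 3*sqrt(2)/2)) = z + 3*sqrt(2)/2
(5) = gcd((c - 4)*(c - 1)*(c + 1), (c - 1)*(c + 1)*(c + 4)) = c^2 - 1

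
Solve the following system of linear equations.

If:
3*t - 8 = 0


Then:
t = 8/3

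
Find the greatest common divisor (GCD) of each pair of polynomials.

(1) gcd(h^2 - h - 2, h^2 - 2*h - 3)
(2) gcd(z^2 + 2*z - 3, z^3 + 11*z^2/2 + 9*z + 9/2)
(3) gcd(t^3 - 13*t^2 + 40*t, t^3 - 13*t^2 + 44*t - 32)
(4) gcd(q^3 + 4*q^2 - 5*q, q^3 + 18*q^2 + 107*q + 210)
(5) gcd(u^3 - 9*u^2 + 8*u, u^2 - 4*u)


(1) = gcd((h - 2)*(h + 1), (h - 3)*(h + 1)) = h + 1
(2) = z + 3
(3) = gcd(t*(t - 8)*(t - 5), (t - 8)*(t - 4)*(t - 1)) = t - 8
(4) = q + 5
(5) = u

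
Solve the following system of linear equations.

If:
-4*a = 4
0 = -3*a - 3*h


Then:
a = -1
h = 1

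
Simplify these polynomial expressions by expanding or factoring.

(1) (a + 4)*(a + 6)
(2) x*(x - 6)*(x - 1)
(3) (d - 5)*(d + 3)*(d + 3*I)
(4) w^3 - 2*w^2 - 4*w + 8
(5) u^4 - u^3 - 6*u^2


(1) = a^2 + 10*a + 24
(2) = x^3 - 7*x^2 + 6*x
(3) = d^3 - 2*d^2 + 3*I*d^2 - 15*d - 6*I*d - 45*I
(4) = (w - 2)^2*(w + 2)
(5) = u^2*(u - 3)*(u + 2)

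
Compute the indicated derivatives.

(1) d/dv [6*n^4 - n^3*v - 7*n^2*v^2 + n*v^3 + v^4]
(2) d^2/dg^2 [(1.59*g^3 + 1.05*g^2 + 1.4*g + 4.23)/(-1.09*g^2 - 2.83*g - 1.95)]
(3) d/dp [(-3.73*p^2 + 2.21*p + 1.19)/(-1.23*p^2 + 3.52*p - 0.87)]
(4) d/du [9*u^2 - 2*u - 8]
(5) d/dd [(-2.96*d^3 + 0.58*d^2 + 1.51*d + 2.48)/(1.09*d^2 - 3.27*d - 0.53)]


(1) = -n^3 - 14*n^2*v + 3*n*v^2 + 4*v^3
(2) = (-15.558022*g^3 - 69.409818*g^2 - 96.711336*g - 42.307014)/(1.295029*g^6 + 10.086969*g^5 + 33.139488*g^4 + 58.756177*g^3 + 59.28624*g^2 + 32.283225*g + 7.414875)
(3) = (-10.4113*p^2 + 9.4176*p - 6.1115)/(1.5129*p^4 - 8.6592*p^3 + 14.5306*p^2 - 6.1248*p + 0.7569)
(4) = 18*u - 2
(5) = (-3.2264*d^4 + 19.3584*d^3 + 1.1639*d^2 - 6.0212*d + 7.3093)/(1.1881*d^4 - 7.1286*d^3 + 9.5375*d^2 + 3.4662*d + 0.2809)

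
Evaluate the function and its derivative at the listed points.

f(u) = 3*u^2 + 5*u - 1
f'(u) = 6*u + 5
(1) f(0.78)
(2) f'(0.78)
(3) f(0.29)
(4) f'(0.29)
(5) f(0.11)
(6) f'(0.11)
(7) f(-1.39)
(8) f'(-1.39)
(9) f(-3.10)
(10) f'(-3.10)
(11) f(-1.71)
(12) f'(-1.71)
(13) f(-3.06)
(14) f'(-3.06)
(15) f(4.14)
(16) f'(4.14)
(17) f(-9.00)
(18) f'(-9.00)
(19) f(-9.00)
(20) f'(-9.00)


(1) = 4.73
(2) = 9.68
(3) = 0.70
(4) = 6.74
(5) = -0.41
(6) = 5.66
(7) = -2.15
(8) = -3.34
(9) = 12.33
(10) = -13.60
(11) = -0.78
(12) = -5.26
(13) = 11.79
(14) = -13.36
(15) = 71.12
(16) = 29.84
(17) = 197.00
(18) = -49.00
(19) = 197.00
(20) = -49.00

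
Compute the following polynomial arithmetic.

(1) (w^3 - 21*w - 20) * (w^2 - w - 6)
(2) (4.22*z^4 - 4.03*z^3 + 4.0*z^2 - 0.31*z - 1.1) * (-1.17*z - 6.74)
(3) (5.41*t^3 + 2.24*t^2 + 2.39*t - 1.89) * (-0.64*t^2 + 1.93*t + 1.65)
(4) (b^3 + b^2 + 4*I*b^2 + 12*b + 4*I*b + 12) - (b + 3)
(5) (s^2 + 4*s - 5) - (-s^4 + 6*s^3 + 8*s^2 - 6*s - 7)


(1) = w^5 - w^4 - 27*w^3 + w^2 + 146*w + 120
(2) = -4.9374*z^5 - 23.7277*z^4 + 22.4822*z^3 - 26.5973*z^2 + 3.3764*z + 7.414
(3) = -3.4624*t^5 + 9.0077*t^4 + 11.7201*t^3 + 9.5183*t^2 + 0.2958*t - 3.1185
(4) = b^3 + b^2 + 4*I*b^2 + 11*b + 4*I*b + 9
(5) = s^4 - 6*s^3 - 7*s^2 + 10*s + 2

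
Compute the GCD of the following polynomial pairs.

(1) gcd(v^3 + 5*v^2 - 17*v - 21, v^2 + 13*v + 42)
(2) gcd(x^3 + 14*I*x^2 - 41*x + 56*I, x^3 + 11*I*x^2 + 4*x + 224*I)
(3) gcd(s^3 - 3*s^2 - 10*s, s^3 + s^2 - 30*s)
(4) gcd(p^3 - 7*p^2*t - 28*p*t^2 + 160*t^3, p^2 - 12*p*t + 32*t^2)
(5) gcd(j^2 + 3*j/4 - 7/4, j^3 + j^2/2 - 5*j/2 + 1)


(1) = gcd((v - 3)*(v + 1)*(v + 7), (v + 6)*(v + 7)) = v + 7
(2) = gcd((x - I)*(x + 7*I)*(x + 8*I), (x - 4*I)*(x + 7*I)*(x + 8*I)) = x^2 + 15*I*x - 56
(3) = gcd(s*(s - 5)*(s + 2), s*(s - 5)*(s + 6)) = s^2 - 5*s
(4) = p^2 - 12*p*t + 32*t^2
(5) = j - 1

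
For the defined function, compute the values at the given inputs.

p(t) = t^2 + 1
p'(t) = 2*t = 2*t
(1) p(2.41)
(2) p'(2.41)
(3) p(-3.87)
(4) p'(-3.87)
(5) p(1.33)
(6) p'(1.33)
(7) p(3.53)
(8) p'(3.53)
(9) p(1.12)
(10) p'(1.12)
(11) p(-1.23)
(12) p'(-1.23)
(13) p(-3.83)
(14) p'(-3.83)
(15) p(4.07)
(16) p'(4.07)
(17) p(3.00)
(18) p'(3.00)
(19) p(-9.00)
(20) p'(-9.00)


(1) = 6.81
(2) = 4.82
(3) = 15.98
(4) = -7.74
(5) = 2.77
(6) = 2.66
(7) = 13.46
(8) = 7.06
(9) = 2.25
(10) = 2.24
(11) = 2.51
(12) = -2.46
(13) = 15.67
(14) = -7.66
(15) = 17.56
(16) = 8.14
(17) = 10.00
(18) = 6.00
(19) = 82.00
(20) = -18.00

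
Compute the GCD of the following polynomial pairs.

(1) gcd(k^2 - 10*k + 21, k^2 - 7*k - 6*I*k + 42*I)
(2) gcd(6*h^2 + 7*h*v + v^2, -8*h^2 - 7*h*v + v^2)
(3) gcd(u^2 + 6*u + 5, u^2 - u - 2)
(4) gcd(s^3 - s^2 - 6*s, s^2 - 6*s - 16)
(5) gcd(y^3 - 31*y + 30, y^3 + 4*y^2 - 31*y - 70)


(1) = k - 7
(2) = gcd((h + v)*(6*h + v), (-8*h + v)*(h + v)) = h + v
(3) = u + 1
(4) = s + 2
(5) = gcd((y - 5)*(y - 1)*(y + 6), (y - 5)*(y + 2)*(y + 7)) = y - 5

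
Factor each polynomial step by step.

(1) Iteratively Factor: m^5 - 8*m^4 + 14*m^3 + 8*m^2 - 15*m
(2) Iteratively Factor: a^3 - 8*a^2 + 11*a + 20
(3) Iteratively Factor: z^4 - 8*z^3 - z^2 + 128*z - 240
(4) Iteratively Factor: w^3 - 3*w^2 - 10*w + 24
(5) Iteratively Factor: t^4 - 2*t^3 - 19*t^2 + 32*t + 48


(1) = (m - 1)*(m^4 - 7*m^3 + 7*m^2 + 15*m) = m*(m - 1)*(m^3 - 7*m^2 + 7*m + 15) = m*(m - 1)*(m + 1)*(m^2 - 8*m + 15) = m*(m - 5)*(m - 1)*(m + 1)*(m - 3)
(2) = (a - 4)*(a^2 - 4*a - 5) = (a - 4)*(a + 1)*(a - 5)
(3) = (z - 3)*(z^3 - 5*z^2 - 16*z + 80) = (z - 5)*(z - 3)*(z^2 - 16) = (z - 5)*(z - 4)*(z - 3)*(z + 4)
(4) = (w + 3)*(w^2 - 6*w + 8) = (w - 2)*(w + 3)*(w - 4)
(5) = (t - 4)*(t^3 + 2*t^2 - 11*t - 12) = (t - 4)*(t - 3)*(t^2 + 5*t + 4) = (t - 4)*(t - 3)*(t + 1)*(t + 4)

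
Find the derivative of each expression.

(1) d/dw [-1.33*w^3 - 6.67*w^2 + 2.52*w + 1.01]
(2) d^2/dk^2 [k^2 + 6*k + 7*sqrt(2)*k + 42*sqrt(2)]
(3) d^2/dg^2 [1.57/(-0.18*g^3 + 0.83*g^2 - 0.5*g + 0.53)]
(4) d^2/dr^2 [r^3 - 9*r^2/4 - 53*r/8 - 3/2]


(1) = -3.99*w^2 - 13.34*w + 2.52
(2) = 2
(3) = ((1.6956*g - 2.6062)*(0.18*g^3 - 0.83*g^2 + 0.5*g - 0.53) - 1.57*(0.54*g^2 - 1.66*g + 0.5)*(1.08*g^2 - 3.32*g + 1.0))/(0.18*g^3 - 0.83*g^2 + 0.5*g - 0.53)^3
(4) = 6*r - 9/2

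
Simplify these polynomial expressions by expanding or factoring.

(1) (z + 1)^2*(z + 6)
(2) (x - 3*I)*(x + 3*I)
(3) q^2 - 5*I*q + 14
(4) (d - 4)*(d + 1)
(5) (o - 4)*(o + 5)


(1) = z^3 + 8*z^2 + 13*z + 6
(2) = x^2 + 9
(3) = (q - 7*I)*(q + 2*I)
(4) = d^2 - 3*d - 4
(5) = o^2 + o - 20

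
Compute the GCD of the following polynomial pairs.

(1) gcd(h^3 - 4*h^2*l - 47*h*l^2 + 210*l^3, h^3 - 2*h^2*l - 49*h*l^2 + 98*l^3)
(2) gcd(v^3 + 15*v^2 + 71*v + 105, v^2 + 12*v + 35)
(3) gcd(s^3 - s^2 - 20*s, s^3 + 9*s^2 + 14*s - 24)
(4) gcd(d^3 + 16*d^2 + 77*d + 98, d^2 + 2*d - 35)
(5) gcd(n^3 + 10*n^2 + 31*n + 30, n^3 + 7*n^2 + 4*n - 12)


(1) = gcd((h - 6*l)*(h - 5*l)*(h + 7*l), (h - 7*l)*(h - 2*l)*(h + 7*l)) = h + 7*l
(2) = v^2 + 12*v + 35
(3) = s + 4
(4) = gcd((d + 2)*(d + 7)^2, (d - 5)*(d + 7)) = d + 7
(5) = n + 2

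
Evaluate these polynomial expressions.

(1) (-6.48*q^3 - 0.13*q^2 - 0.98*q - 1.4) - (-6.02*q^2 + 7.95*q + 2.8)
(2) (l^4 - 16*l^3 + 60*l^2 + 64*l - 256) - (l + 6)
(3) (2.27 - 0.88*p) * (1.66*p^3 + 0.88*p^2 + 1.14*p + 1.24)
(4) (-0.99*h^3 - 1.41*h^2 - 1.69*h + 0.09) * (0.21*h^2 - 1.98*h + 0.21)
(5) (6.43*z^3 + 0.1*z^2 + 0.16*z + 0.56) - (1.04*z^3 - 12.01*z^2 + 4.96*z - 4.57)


(1) = -6.48*q^3 + 5.89*q^2 - 8.93*q - 4.2
(2) = l^4 - 16*l^3 + 60*l^2 + 63*l - 262
(3) = -1.4608*p^4 + 2.9938*p^3 + 0.9944*p^2 + 1.4966*p + 2.8148
(4) = -0.2079*h^5 + 1.6641*h^4 + 2.229*h^3 + 3.069*h^2 - 0.5331*h + 0.0189
(5) = 5.39*z^3 + 12.11*z^2 - 4.8*z + 5.13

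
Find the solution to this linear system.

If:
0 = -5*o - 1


Then:
o = -1/5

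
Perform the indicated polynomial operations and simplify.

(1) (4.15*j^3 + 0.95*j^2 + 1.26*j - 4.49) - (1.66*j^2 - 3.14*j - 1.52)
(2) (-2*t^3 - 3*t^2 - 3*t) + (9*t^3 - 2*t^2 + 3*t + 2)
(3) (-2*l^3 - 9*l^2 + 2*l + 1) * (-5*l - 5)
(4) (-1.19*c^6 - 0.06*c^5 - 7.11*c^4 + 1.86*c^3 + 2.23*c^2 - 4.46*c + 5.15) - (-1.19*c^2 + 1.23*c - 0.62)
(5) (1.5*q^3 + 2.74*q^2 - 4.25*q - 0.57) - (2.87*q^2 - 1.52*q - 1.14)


(1) = 4.15*j^3 - 0.71*j^2 + 4.4*j - 2.97
(2) = 7*t^3 - 5*t^2 + 2
(3) = 10*l^4 + 55*l^3 + 35*l^2 - 15*l - 5
(4) = -1.19*c^6 - 0.06*c^5 - 7.11*c^4 + 1.86*c^3 + 3.42*c^2 - 5.69*c + 5.77
(5) = 1.5*q^3 - 0.13*q^2 - 2.73*q + 0.57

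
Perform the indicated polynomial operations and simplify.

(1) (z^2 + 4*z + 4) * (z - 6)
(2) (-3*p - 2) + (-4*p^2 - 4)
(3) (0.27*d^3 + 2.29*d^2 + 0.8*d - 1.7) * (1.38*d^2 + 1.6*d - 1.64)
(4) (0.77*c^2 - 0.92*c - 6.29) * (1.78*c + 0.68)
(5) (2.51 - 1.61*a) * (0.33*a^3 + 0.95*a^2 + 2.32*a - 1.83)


(1) = z^3 - 2*z^2 - 20*z - 24
(2) = -4*p^2 - 3*p - 6
(3) = 0.3726*d^5 + 3.5922*d^4 + 4.3252*d^3 - 4.8216*d^2 - 4.032*d + 2.788
(4) = 1.3706*c^3 - 1.114*c^2 - 11.8218*c - 4.2772
(5) = -0.5313*a^4 - 0.7012*a^3 - 1.3507*a^2 + 8.7695*a - 4.5933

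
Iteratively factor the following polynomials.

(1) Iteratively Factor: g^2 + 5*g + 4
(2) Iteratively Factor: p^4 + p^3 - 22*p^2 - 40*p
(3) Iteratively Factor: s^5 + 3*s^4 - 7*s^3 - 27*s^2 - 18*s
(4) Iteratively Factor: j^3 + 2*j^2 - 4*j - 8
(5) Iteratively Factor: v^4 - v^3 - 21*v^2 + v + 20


(1) = (g + 4)*(g + 1)
(2) = (p + 4)*(p^3 - 3*p^2 - 10*p) = (p + 2)*(p + 4)*(p^2 - 5*p) = (p - 5)*(p + 2)*(p + 4)*(p)
(3) = (s)*(s^4 + 3*s^3 - 7*s^2 - 27*s - 18) = s*(s + 3)*(s^3 - 7*s - 6) = s*(s + 2)*(s + 3)*(s^2 - 2*s - 3) = s*(s - 3)*(s + 2)*(s + 3)*(s + 1)
(4) = (j - 2)*(j^2 + 4*j + 4) = (j - 2)*(j + 2)*(j + 2)
(5) = (v - 5)*(v^3 + 4*v^2 - v - 4) = (v - 5)*(v + 4)*(v^2 - 1) = (v - 5)*(v - 1)*(v + 4)*(v + 1)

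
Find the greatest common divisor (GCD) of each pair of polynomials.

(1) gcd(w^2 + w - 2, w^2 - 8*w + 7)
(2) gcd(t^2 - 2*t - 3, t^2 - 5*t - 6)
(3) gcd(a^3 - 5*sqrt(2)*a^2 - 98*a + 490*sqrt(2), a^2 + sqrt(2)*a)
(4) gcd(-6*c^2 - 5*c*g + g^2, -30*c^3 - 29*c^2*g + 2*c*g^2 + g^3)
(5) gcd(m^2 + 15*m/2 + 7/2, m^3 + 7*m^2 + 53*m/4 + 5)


(1) = w - 1
(2) = gcd((t - 3)*(t + 1), (t - 6)*(t + 1)) = t + 1
(3) = 1
(4) = gcd((-6*c + g)*(c + g), (-5*c + g)*(c + g)*(6*c + g)) = c + g
(5) = gcd((m + 1/2)*(m + 7), (m + 1/2)*(m + 5/2)*(m + 4)) = m + 1/2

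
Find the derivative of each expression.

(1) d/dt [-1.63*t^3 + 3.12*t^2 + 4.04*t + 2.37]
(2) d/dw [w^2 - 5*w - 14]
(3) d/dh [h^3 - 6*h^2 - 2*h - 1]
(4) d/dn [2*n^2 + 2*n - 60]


(1) = -4.89*t^2 + 6.24*t + 4.04
(2) = 2*w - 5
(3) = 3*h^2 - 12*h - 2
(4) = 4*n + 2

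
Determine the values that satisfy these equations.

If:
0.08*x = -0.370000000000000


Then:
x = -4.62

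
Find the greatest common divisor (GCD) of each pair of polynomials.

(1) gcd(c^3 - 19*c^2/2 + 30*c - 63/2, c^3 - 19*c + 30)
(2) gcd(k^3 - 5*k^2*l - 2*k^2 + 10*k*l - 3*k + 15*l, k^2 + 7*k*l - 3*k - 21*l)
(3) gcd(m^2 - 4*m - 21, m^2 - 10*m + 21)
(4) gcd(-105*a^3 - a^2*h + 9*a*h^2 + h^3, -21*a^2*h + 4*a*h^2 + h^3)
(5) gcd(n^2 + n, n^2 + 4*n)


(1) = gcd((c - 7/2)*(c - 3)^2, (c - 3)*(c - 2)*(c + 5)) = c - 3
(2) = gcd((k - 3)*(k + 1)*(k - 5*l), (k - 3)*(k + 7*l)) = k - 3
(3) = gcd((m - 7)*(m + 3), (m - 7)*(m - 3)) = m - 7
(4) = 21*a^2 - 4*a*h - h^2
(5) = gcd(n*(n + 1), n*(n + 4)) = n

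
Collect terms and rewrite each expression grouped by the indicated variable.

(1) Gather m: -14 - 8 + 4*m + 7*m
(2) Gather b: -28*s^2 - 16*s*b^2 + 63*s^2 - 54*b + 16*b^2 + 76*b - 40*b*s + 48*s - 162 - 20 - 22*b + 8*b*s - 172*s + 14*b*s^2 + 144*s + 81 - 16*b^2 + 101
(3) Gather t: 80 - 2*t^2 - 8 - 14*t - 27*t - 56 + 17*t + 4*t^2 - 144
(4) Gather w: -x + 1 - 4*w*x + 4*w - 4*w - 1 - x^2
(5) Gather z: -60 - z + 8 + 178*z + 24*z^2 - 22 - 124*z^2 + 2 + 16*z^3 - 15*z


(1) = 11*m - 22
(2) = -16*b^2*s + b*(14*s^2 - 32*s) + 35*s^2 + 20*s
(3) = 2*t^2 - 24*t - 128
(4) = -4*w*x - x^2 - x
(5) = 16*z^3 - 100*z^2 + 162*z - 72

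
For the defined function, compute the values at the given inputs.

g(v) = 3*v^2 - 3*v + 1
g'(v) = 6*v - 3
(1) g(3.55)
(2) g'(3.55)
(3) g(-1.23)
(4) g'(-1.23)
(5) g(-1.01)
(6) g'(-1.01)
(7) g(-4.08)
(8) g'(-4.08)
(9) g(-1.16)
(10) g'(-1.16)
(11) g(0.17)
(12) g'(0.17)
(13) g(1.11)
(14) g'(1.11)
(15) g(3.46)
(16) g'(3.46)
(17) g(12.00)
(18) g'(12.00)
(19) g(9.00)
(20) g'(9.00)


(1) = 28.16
(2) = 18.30
(3) = 9.23
(4) = -10.38
(5) = 7.09
(6) = -9.06
(7) = 63.18
(8) = -27.48
(9) = 8.52
(10) = -9.96
(11) = 0.58
(12) = -1.98
(13) = 1.37
(14) = 3.66
(15) = 26.53
(16) = 17.76
(17) = 397.00
(18) = 69.00
(19) = 217.00
(20) = 51.00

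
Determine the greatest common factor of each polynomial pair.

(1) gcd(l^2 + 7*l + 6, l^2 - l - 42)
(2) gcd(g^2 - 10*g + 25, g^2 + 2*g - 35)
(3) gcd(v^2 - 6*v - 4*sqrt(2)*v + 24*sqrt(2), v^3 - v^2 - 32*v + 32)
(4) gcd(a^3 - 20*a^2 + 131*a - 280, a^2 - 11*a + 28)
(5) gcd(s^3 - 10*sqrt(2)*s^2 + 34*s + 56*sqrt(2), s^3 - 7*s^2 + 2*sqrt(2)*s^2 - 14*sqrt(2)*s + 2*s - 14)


(1) = l + 6
(2) = g - 5
(3) = v - 4*sqrt(2)
(4) = gcd((a - 8)*(a - 7)*(a - 5), (a - 7)*(a - 4)) = a - 7
(5) = gcd((s - 7*sqrt(2))*(s - 4*sqrt(2))*(s + sqrt(2)), (s - 7)*(s + sqrt(2))^2) = s + sqrt(2)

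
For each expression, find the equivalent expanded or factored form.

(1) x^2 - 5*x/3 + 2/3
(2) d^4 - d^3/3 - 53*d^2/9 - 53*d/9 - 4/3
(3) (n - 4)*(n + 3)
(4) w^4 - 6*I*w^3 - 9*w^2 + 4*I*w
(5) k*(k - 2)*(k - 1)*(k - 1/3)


(1) = (x - 1)*(x - 2/3)
(2) = (d - 3)*(d + 1/3)*(d + 1)*(d + 4/3)
(3) = n^2 - n - 12
(4) = w*(w - 4*I)*(w - I)^2
(5) = k^4 - 10*k^3/3 + 3*k^2 - 2*k/3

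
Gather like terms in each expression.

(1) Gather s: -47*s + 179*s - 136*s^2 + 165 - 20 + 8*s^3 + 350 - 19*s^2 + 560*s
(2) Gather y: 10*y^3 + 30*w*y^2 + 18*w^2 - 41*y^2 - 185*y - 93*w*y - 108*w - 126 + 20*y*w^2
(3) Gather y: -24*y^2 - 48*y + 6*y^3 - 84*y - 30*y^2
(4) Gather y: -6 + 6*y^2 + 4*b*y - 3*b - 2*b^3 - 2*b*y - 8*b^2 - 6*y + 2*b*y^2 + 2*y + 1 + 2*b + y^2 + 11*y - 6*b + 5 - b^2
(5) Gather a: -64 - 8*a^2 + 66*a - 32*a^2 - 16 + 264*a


(1) = 8*s^3 - 155*s^2 + 692*s + 495
(2) = 18*w^2 - 108*w + 10*y^3 + y^2*(30*w - 41) + y*(20*w^2 - 93*w - 185) - 126
(3) = 6*y^3 - 54*y^2 - 132*y
(4) = -2*b^3 - 9*b^2 - 7*b + y^2*(2*b + 7) + y*(2*b + 7)
(5) = -40*a^2 + 330*a - 80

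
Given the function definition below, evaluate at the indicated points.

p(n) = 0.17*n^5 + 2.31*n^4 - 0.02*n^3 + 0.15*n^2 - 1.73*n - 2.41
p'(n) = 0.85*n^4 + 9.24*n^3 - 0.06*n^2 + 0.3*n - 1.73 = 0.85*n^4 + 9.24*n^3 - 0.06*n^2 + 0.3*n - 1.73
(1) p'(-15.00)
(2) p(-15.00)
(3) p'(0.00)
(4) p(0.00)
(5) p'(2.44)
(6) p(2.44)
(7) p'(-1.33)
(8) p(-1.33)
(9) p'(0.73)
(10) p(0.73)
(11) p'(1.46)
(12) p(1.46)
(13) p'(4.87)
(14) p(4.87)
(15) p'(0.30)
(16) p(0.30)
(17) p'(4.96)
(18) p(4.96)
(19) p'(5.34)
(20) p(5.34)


(1) = 11826.52
(2) = -12025.21
(3) = -1.73
(4) = -2.41
(5) = 163.00
(6) = 90.55
(7) = -21.31
(8) = 6.72
(9) = 2.29
(10) = -2.91
(11) = 31.20
(12) = 6.95
(13) = 1543.66
(14) = 1755.45
(15) = -1.39
(16) = -2.90
(17) = 1640.24
(18) = 1898.70
(19) = 2096.33
(20) = 2606.10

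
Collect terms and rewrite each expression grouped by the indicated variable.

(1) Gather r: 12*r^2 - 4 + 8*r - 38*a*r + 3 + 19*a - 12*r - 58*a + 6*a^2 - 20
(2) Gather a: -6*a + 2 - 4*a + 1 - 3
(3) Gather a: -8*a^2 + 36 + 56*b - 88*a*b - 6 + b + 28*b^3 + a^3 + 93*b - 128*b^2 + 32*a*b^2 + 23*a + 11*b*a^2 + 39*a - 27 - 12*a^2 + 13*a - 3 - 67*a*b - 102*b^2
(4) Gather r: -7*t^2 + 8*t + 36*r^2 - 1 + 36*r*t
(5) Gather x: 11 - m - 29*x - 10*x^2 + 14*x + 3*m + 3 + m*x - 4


(1) = 6*a^2 - 39*a + 12*r^2 + r*(-38*a - 4) - 21
(2) = -10*a
(3) = a^3 + a^2*(11*b - 20) + a*(32*b^2 - 155*b + 75) + 28*b^3 - 230*b^2 + 150*b
(4) = 36*r^2 + 36*r*t - 7*t^2 + 8*t - 1
(5) = 2*m - 10*x^2 + x*(m - 15) + 10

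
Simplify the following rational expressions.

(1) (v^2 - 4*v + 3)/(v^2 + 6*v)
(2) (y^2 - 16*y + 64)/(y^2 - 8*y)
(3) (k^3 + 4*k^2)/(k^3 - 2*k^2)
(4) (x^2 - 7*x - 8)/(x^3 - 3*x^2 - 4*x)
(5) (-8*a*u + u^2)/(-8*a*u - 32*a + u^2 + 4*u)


(1) = (v^2 - 4*v + 3)/(v^2 + 6*v)
(2) = (y - 8)/y
(3) = (k + 4)/(k - 2)
(4) = (x - 8)/(x^2 - 4*x)
(5) = u/(u + 4)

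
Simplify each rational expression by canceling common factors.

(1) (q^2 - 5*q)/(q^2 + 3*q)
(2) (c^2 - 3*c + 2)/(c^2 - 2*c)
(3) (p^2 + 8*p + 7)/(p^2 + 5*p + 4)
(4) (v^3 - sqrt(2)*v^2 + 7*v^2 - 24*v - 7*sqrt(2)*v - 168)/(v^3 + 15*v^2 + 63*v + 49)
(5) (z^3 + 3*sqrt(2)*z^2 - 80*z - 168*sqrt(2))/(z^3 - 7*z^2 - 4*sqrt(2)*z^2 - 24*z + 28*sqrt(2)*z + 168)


(1) = (q - 5)/(q + 3)
(2) = (c - 1)/c
(3) = (p + 7)/(p + 4)
(4) = (v^2 - sqrt(2)*v - 24)/(v^2 + 8*v + 7)
(5) = (z + 7*sqrt(2))/(z - 7)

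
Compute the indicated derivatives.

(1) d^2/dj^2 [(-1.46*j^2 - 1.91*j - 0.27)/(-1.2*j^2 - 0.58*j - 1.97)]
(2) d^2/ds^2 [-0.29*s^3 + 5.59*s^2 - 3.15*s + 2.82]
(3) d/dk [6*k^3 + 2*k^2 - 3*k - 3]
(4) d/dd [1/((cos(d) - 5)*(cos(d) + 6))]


(1) = (3.46848*j^3 - 18.37584*j^2 - 25.96392*j + 5.872592)/(1.728*j^6 + 2.5056*j^5 + 9.72144*j^4 + 8.421832*j^3 + 15.959364*j^2 + 6.752766*j + 7.645373)
(2) = 11.18 - 1.74*s
(3) = 18*k^2 + 4*k - 3
(4) = (sin(d) + sin(2*d))/((cos(d) - 5)^2*(cos(d) + 6)^2)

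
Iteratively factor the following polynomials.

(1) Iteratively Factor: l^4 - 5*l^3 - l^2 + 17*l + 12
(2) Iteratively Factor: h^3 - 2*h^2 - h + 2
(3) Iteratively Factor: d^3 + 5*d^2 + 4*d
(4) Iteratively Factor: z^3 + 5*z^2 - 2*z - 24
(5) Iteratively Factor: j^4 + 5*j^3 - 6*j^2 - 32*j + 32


(1) = (l + 1)*(l^3 - 6*l^2 + 5*l + 12) = (l + 1)^2*(l^2 - 7*l + 12) = (l - 3)*(l + 1)^2*(l - 4)
(2) = (h + 1)*(h^2 - 3*h + 2) = (h - 2)*(h + 1)*(h - 1)
(3) = (d)*(d^2 + 5*d + 4) = d*(d + 4)*(d + 1)
(4) = (z + 4)*(z^2 + z - 6) = (z - 2)*(z + 4)*(z + 3)
(5) = (j + 4)*(j^3 + j^2 - 10*j + 8) = (j + 4)^2*(j^2 - 3*j + 2) = (j - 2)*(j + 4)^2*(j - 1)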